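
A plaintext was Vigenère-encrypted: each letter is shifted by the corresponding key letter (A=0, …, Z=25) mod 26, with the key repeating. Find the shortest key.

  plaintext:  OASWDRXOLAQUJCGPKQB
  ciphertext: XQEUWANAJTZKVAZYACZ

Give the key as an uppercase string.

JQMYT

  i= 0: X-O =  9 → J
  i= 1: Q-A = 16 → Q
  i= 2: E-S = 12 → M
  i= 3: U-W = 24 → Y
  i= 4: W-D = 19 → T
  i= 5: A-R =  9 → J
  i= 6: N-X = 16 → Q
  i= 7: A-O = 12 → M
  i= 8: J-L = 24 → Y
  i= 9: T-A = 19 → T
  i=10: Z-Q =  9 → J
  i=11: K-U = 16 → Q
  i=12: V-J = 12 → M
  i=13: A-C = 24 → Y
  i=14: Z-G = 19 → T
  i=15: Y-P =  9 → J
  i=16: A-K = 16 → Q
  i=17: C-Q = 12 → M
  i=18: Z-B = 24 → Y
  shifts repeat with period 5: JQMYT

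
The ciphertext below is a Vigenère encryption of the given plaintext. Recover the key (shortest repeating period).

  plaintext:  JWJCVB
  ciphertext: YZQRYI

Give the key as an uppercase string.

  i= 0: Y-J = 15 → P
  i= 1: Z-W =  3 → D
  i= 2: Q-J =  7 → H
  i= 3: R-C = 15 → P
  i= 4: Y-V =  3 → D
  i= 5: I-B =  7 → H
  shifts repeat with period 3: PDH

PDH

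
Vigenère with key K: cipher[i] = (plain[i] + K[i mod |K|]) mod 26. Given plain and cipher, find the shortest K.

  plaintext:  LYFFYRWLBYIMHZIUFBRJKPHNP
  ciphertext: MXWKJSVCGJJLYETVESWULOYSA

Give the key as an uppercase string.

  i= 0: M-L =  1 → B
  i= 1: X-Y = 25 → Z
  i= 2: W-F = 17 → R
  i= 3: K-F =  5 → F
  i= 4: J-Y = 11 → L
  i= 5: S-R =  1 → B
  i= 6: V-W = 25 → Z
  i= 7: C-L = 17 → R
  i= 8: G-B =  5 → F
  i= 9: J-Y = 11 → L
  i=10: J-I =  1 → B
  i=11: L-M = 25 → Z
  i=12: Y-H = 17 → R
  i=13: E-Z =  5 → F
  i=14: T-I = 11 → L
  i=15: V-U =  1 → B
  i=16: E-F = 25 → Z
  i=17: S-B = 17 → R
  i=18: W-R =  5 → F
  i=19: U-J = 11 → L
  i=20: L-K =  1 → B
  i=21: O-P = 25 → Z
  i=22: Y-H = 17 → R
  i=23: S-N =  5 → F
  i=24: A-P = 11 → L
  shifts repeat with period 5: BZRFL

BZRFL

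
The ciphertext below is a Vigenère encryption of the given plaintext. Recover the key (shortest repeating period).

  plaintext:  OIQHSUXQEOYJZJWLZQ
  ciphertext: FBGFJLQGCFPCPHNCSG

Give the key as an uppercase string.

  i= 0: F-O = 17 → R
  i= 1: B-I = 19 → T
  i= 2: G-Q = 16 → Q
  i= 3: F-H = 24 → Y
  i= 4: J-S = 17 → R
  i= 5: L-U = 17 → R
  i= 6: Q-X = 19 → T
  i= 7: G-Q = 16 → Q
  i= 8: C-E = 24 → Y
  i= 9: F-O = 17 → R
  i=10: P-Y = 17 → R
  i=11: C-J = 19 → T
  i=12: P-Z = 16 → Q
  i=13: H-J = 24 → Y
  i=14: N-W = 17 → R
  i=15: C-L = 17 → R
  i=16: S-Z = 19 → T
  i=17: G-Q = 16 → Q
  shifts repeat with period 5: RTQYR

RTQYR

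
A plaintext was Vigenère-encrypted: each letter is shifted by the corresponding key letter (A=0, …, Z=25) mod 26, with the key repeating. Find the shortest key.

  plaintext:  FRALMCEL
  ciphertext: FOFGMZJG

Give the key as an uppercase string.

  i= 0: F-F =  0 → A
  i= 1: O-R = 23 → X
  i= 2: F-A =  5 → F
  i= 3: G-L = 21 → V
  i= 4: M-M =  0 → A
  i= 5: Z-C = 23 → X
  i= 6: J-E =  5 → F
  i= 7: G-L = 21 → V
  shifts repeat with period 4: AXFV

AXFV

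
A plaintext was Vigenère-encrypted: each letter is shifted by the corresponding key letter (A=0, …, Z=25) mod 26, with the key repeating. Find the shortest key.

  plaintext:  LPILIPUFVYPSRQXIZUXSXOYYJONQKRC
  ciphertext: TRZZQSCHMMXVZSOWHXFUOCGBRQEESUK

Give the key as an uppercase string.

ICROID

  i= 0: T-L =  8 → I
  i= 1: R-P =  2 → C
  i= 2: Z-I = 17 → R
  i= 3: Z-L = 14 → O
  i= 4: Q-I =  8 → I
  i= 5: S-P =  3 → D
  i= 6: C-U =  8 → I
  i= 7: H-F =  2 → C
  i= 8: M-V = 17 → R
  i= 9: M-Y = 14 → O
  i=10: X-P =  8 → I
  i=11: V-S =  3 → D
  i=12: Z-R =  8 → I
  i=13: S-Q =  2 → C
  i=14: O-X = 17 → R
  i=15: W-I = 14 → O
  i=16: H-Z =  8 → I
  i=17: X-U =  3 → D
  i=18: F-X =  8 → I
  i=19: U-S =  2 → C
  i=20: O-X = 17 → R
  i=21: C-O = 14 → O
  i=22: G-Y =  8 → I
  i=23: B-Y =  3 → D
  i=24: R-J =  8 → I
  i=25: Q-O =  2 → C
  i=26: E-N = 17 → R
  i=27: E-Q = 14 → O
  i=28: S-K =  8 → I
  i=29: U-R =  3 → D
  i=30: K-C =  8 → I
  shifts repeat with period 6: ICROID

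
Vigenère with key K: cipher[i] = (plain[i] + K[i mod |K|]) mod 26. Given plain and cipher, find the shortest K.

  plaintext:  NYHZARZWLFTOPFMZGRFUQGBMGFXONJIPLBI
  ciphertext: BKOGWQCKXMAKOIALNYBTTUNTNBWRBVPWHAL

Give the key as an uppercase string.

  i= 0: B-N = 14 → O
  i= 1: K-Y = 12 → M
  i= 2: O-H =  7 → H
  i= 3: G-Z =  7 → H
  i= 4: W-A = 22 → W
  i= 5: Q-R = 25 → Z
  i= 6: C-Z =  3 → D
  i= 7: K-W = 14 → O
  i= 8: X-L = 12 → M
  i= 9: M-F =  7 → H
  i=10: A-T =  7 → H
  i=11: K-O = 22 → W
  i=12: O-P = 25 → Z
  i=13: I-F =  3 → D
  i=14: A-M = 14 → O
  i=15: L-Z = 12 → M
  i=16: N-G =  7 → H
  i=17: Y-R =  7 → H
  i=18: B-F = 22 → W
  i=19: T-U = 25 → Z
  i=20: T-Q =  3 → D
  i=21: U-G = 14 → O
  i=22: N-B = 12 → M
  i=23: T-M =  7 → H
  i=24: N-G =  7 → H
  i=25: B-F = 22 → W
  i=26: W-X = 25 → Z
  i=27: R-O =  3 → D
  i=28: B-N = 14 → O
  i=29: V-J = 12 → M
  i=30: P-I =  7 → H
  i=31: W-P =  7 → H
  i=32: H-L = 22 → W
  i=33: A-B = 25 → Z
  i=34: L-I =  3 → D
  shifts repeat with period 7: OMHHWZD

OMHHWZD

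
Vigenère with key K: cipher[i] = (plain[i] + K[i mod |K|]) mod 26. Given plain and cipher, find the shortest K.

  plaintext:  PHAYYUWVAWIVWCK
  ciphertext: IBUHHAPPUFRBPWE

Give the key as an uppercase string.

TUUJJG

  i= 0: I-P = 19 → T
  i= 1: B-H = 20 → U
  i= 2: U-A = 20 → U
  i= 3: H-Y =  9 → J
  i= 4: H-Y =  9 → J
  i= 5: A-U =  6 → G
  i= 6: P-W = 19 → T
  i= 7: P-V = 20 → U
  i= 8: U-A = 20 → U
  i= 9: F-W =  9 → J
  i=10: R-I =  9 → J
  i=11: B-V =  6 → G
  i=12: P-W = 19 → T
  i=13: W-C = 20 → U
  i=14: E-K = 20 → U
  shifts repeat with period 6: TUUJJG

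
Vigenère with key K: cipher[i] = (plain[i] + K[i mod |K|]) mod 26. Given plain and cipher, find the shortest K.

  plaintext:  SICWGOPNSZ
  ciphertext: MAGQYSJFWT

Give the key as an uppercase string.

USE

  i= 0: M-S = 20 → U
  i= 1: A-I = 18 → S
  i= 2: G-C =  4 → E
  i= 3: Q-W = 20 → U
  i= 4: Y-G = 18 → S
  i= 5: S-O =  4 → E
  i= 6: J-P = 20 → U
  i= 7: F-N = 18 → S
  i= 8: W-S =  4 → E
  i= 9: T-Z = 20 → U
  shifts repeat with period 3: USE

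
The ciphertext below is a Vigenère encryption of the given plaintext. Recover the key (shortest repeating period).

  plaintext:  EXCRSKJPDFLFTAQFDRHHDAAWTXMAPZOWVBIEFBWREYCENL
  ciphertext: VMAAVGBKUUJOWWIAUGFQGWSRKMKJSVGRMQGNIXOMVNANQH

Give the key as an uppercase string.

RPYJDWSV

  i= 0: V-E = 17 → R
  i= 1: M-X = 15 → P
  i= 2: A-C = 24 → Y
  i= 3: A-R =  9 → J
  i= 4: V-S =  3 → D
  i= 5: G-K = 22 → W
  i= 6: B-J = 18 → S
  i= 7: K-P = 21 → V
  i= 8: U-D = 17 → R
  i= 9: U-F = 15 → P
  i=10: J-L = 24 → Y
  i=11: O-F =  9 → J
  i=12: W-T =  3 → D
  i=13: W-A = 22 → W
  i=14: I-Q = 18 → S
  i=15: A-F = 21 → V
  i=16: U-D = 17 → R
  i=17: G-R = 15 → P
  i=18: F-H = 24 → Y
  i=19: Q-H =  9 → J
  i=20: G-D =  3 → D
  i=21: W-A = 22 → W
  i=22: S-A = 18 → S
  i=23: R-W = 21 → V
  i=24: K-T = 17 → R
  i=25: M-X = 15 → P
  i=26: K-M = 24 → Y
  i=27: J-A =  9 → J
  i=28: S-P =  3 → D
  i=29: V-Z = 22 → W
  i=30: G-O = 18 → S
  i=31: R-W = 21 → V
  i=32: M-V = 17 → R
  i=33: Q-B = 15 → P
  i=34: G-I = 24 → Y
  i=35: N-E =  9 → J
  i=36: I-F =  3 → D
  i=37: X-B = 22 → W
  i=38: O-W = 18 → S
  i=39: M-R = 21 → V
  i=40: V-E = 17 → R
  i=41: N-Y = 15 → P
  i=42: A-C = 24 → Y
  i=43: N-E =  9 → J
  i=44: Q-N =  3 → D
  i=45: H-L = 22 → W
  shifts repeat with period 8: RPYJDWSV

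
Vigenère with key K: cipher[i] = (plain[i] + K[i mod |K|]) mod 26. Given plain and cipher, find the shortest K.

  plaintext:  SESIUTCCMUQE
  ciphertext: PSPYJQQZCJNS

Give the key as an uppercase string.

XOXQP

  i= 0: P-S = 23 → X
  i= 1: S-E = 14 → O
  i= 2: P-S = 23 → X
  i= 3: Y-I = 16 → Q
  i= 4: J-U = 15 → P
  i= 5: Q-T = 23 → X
  i= 6: Q-C = 14 → O
  i= 7: Z-C = 23 → X
  i= 8: C-M = 16 → Q
  i= 9: J-U = 15 → P
  i=10: N-Q = 23 → X
  i=11: S-E = 14 → O
  shifts repeat with period 5: XOXQP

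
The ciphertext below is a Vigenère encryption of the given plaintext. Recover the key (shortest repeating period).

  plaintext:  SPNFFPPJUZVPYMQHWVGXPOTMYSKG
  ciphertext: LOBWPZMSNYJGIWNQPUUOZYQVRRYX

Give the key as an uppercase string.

  i= 0: L-S = 19 → T
  i= 1: O-P = 25 → Z
  i= 2: B-N = 14 → O
  i= 3: W-F = 17 → R
  i= 4: P-F = 10 → K
  i= 5: Z-P = 10 → K
  i= 6: M-P = 23 → X
  i= 7: S-J =  9 → J
  i= 8: N-U = 19 → T
  i= 9: Y-Z = 25 → Z
  i=10: J-V = 14 → O
  i=11: G-P = 17 → R
  i=12: I-Y = 10 → K
  i=13: W-M = 10 → K
  i=14: N-Q = 23 → X
  i=15: Q-H =  9 → J
  i=16: P-W = 19 → T
  i=17: U-V = 25 → Z
  i=18: U-G = 14 → O
  i=19: O-X = 17 → R
  i=20: Z-P = 10 → K
  i=21: Y-O = 10 → K
  i=22: Q-T = 23 → X
  i=23: V-M =  9 → J
  i=24: R-Y = 19 → T
  i=25: R-S = 25 → Z
  i=26: Y-K = 14 → O
  i=27: X-G = 17 → R
  shifts repeat with period 8: TZORKKXJ

TZORKKXJ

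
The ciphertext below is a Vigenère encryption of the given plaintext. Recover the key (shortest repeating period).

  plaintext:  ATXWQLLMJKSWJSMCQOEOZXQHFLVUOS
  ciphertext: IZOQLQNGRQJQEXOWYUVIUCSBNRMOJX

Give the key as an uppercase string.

  i= 0: I-A =  8 → I
  i= 1: Z-T =  6 → G
  i= 2: O-X = 17 → R
  i= 3: Q-W = 20 → U
  i= 4: L-Q = 21 → V
  i= 5: Q-L =  5 → F
  i= 6: N-L =  2 → C
  i= 7: G-M = 20 → U
  i= 8: R-J =  8 → I
  i= 9: Q-K =  6 → G
  i=10: J-S = 17 → R
  i=11: Q-W = 20 → U
  i=12: E-J = 21 → V
  i=13: X-S =  5 → F
  i=14: O-M =  2 → C
  i=15: W-C = 20 → U
  i=16: Y-Q =  8 → I
  i=17: U-O =  6 → G
  i=18: V-E = 17 → R
  i=19: I-O = 20 → U
  i=20: U-Z = 21 → V
  i=21: C-X =  5 → F
  i=22: S-Q =  2 → C
  i=23: B-H = 20 → U
  i=24: N-F =  8 → I
  i=25: R-L =  6 → G
  i=26: M-V = 17 → R
  i=27: O-U = 20 → U
  i=28: J-O = 21 → V
  i=29: X-S =  5 → F
  shifts repeat with period 8: IGRUVFCU

IGRUVFCU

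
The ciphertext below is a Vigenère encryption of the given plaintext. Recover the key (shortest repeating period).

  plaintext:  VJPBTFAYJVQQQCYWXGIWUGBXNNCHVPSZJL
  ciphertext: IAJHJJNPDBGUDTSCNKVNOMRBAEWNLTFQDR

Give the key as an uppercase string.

NRUGQE

  i= 0: I-V = 13 → N
  i= 1: A-J = 17 → R
  i= 2: J-P = 20 → U
  i= 3: H-B =  6 → G
  i= 4: J-T = 16 → Q
  i= 5: J-F =  4 → E
  i= 6: N-A = 13 → N
  i= 7: P-Y = 17 → R
  i= 8: D-J = 20 → U
  i= 9: B-V =  6 → G
  i=10: G-Q = 16 → Q
  i=11: U-Q =  4 → E
  i=12: D-Q = 13 → N
  i=13: T-C = 17 → R
  i=14: S-Y = 20 → U
  i=15: C-W =  6 → G
  i=16: N-X = 16 → Q
  i=17: K-G =  4 → E
  i=18: V-I = 13 → N
  i=19: N-W = 17 → R
  i=20: O-U = 20 → U
  i=21: M-G =  6 → G
  i=22: R-B = 16 → Q
  i=23: B-X =  4 → E
  i=24: A-N = 13 → N
  i=25: E-N = 17 → R
  i=26: W-C = 20 → U
  i=27: N-H =  6 → G
  i=28: L-V = 16 → Q
  i=29: T-P =  4 → E
  i=30: F-S = 13 → N
  i=31: Q-Z = 17 → R
  i=32: D-J = 20 → U
  i=33: R-L =  6 → G
  shifts repeat with period 6: NRUGQE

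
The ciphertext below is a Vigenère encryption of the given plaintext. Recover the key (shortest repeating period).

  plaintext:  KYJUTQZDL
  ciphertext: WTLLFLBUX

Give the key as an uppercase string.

  i= 0: W-K = 12 → M
  i= 1: T-Y = 21 → V
  i= 2: L-J =  2 → C
  i= 3: L-U = 17 → R
  i= 4: F-T = 12 → M
  i= 5: L-Q = 21 → V
  i= 6: B-Z =  2 → C
  i= 7: U-D = 17 → R
  i= 8: X-L = 12 → M
  shifts repeat with period 4: MVCR

MVCR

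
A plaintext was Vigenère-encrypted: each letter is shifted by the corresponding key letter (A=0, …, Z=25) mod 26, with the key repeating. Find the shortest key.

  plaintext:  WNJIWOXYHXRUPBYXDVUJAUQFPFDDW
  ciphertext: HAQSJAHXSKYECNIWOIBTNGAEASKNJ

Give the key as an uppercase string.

  i= 0: H-W = 11 → L
  i= 1: A-N = 13 → N
  i= 2: Q-J =  7 → H
  i= 3: S-I = 10 → K
  i= 4: J-W = 13 → N
  i= 5: A-O = 12 → M
  i= 6: H-X = 10 → K
  i= 7: X-Y = 25 → Z
  i= 8: S-H = 11 → L
  i= 9: K-X = 13 → N
  i=10: Y-R =  7 → H
  i=11: E-U = 10 → K
  i=12: C-P = 13 → N
  i=13: N-B = 12 → M
  i=14: I-Y = 10 → K
  i=15: W-X = 25 → Z
  i=16: O-D = 11 → L
  i=17: I-V = 13 → N
  i=18: B-U =  7 → H
  i=19: T-J = 10 → K
  i=20: N-A = 13 → N
  i=21: G-U = 12 → M
  i=22: A-Q = 10 → K
  i=23: E-F = 25 → Z
  i=24: A-P = 11 → L
  i=25: S-F = 13 → N
  i=26: K-D =  7 → H
  i=27: N-D = 10 → K
  i=28: J-W = 13 → N
  shifts repeat with period 8: LNHKNMKZ

LNHKNMKZ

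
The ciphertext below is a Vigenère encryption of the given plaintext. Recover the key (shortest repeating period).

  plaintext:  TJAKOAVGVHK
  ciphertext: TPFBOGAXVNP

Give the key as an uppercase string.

  i= 0: T-T =  0 → A
  i= 1: P-J =  6 → G
  i= 2: F-A =  5 → F
  i= 3: B-K = 17 → R
  i= 4: O-O =  0 → A
  i= 5: G-A =  6 → G
  i= 6: A-V =  5 → F
  i= 7: X-G = 17 → R
  i= 8: V-V =  0 → A
  i= 9: N-H =  6 → G
  i=10: P-K =  5 → F
  shifts repeat with period 4: AGFR

AGFR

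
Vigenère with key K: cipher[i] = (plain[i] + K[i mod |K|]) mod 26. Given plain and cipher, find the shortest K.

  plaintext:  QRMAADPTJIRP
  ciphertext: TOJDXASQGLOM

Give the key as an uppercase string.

DXX

  i= 0: T-Q =  3 → D
  i= 1: O-R = 23 → X
  i= 2: J-M = 23 → X
  i= 3: D-A =  3 → D
  i= 4: X-A = 23 → X
  i= 5: A-D = 23 → X
  i= 6: S-P =  3 → D
  i= 7: Q-T = 23 → X
  i= 8: G-J = 23 → X
  i= 9: L-I =  3 → D
  i=10: O-R = 23 → X
  i=11: M-P = 23 → X
  shifts repeat with period 3: DXX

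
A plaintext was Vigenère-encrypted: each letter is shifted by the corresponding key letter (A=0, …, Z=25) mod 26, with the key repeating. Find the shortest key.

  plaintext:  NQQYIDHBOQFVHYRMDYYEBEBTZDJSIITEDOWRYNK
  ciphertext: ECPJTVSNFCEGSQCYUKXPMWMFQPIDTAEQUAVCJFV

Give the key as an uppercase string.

  i= 0: E-N = 17 → R
  i= 1: C-Q = 12 → M
  i= 2: P-Q = 25 → Z
  i= 3: J-Y = 11 → L
  i= 4: T-I = 11 → L
  i= 5: V-D = 18 → S
  i= 6: S-H = 11 → L
  i= 7: N-B = 12 → M
  i= 8: F-O = 17 → R
  i= 9: C-Q = 12 → M
  i=10: E-F = 25 → Z
  i=11: G-V = 11 → L
  i=12: S-H = 11 → L
  i=13: Q-Y = 18 → S
  i=14: C-R = 11 → L
  i=15: Y-M = 12 → M
  i=16: U-D = 17 → R
  i=17: K-Y = 12 → M
  i=18: X-Y = 25 → Z
  i=19: P-E = 11 → L
  i=20: M-B = 11 → L
  i=21: W-E = 18 → S
  i=22: M-B = 11 → L
  i=23: F-T = 12 → M
  i=24: Q-Z = 17 → R
  i=25: P-D = 12 → M
  i=26: I-J = 25 → Z
  i=27: D-S = 11 → L
  i=28: T-I = 11 → L
  i=29: A-I = 18 → S
  i=30: E-T = 11 → L
  i=31: Q-E = 12 → M
  i=32: U-D = 17 → R
  i=33: A-O = 12 → M
  i=34: V-W = 25 → Z
  i=35: C-R = 11 → L
  i=36: J-Y = 11 → L
  i=37: F-N = 18 → S
  i=38: V-K = 11 → L
  shifts repeat with period 8: RMZLLSLM

RMZLLSLM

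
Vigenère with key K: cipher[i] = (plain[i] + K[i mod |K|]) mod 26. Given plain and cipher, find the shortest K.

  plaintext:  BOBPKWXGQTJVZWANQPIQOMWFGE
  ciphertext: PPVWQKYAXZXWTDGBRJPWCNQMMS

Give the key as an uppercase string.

  i= 0: P-B = 14 → O
  i= 1: P-O =  1 → B
  i= 2: V-B = 20 → U
  i= 3: W-P =  7 → H
  i= 4: Q-K =  6 → G
  i= 5: K-W = 14 → O
  i= 6: Y-X =  1 → B
  i= 7: A-G = 20 → U
  i= 8: X-Q =  7 → H
  i= 9: Z-T =  6 → G
  i=10: X-J = 14 → O
  i=11: W-V =  1 → B
  i=12: T-Z = 20 → U
  i=13: D-W =  7 → H
  i=14: G-A =  6 → G
  i=15: B-N = 14 → O
  i=16: R-Q =  1 → B
  i=17: J-P = 20 → U
  i=18: P-I =  7 → H
  i=19: W-Q =  6 → G
  i=20: C-O = 14 → O
  i=21: N-M =  1 → B
  i=22: Q-W = 20 → U
  i=23: M-F =  7 → H
  i=24: M-G =  6 → G
  i=25: S-E = 14 → O
  shifts repeat with period 5: OBUHG

OBUHG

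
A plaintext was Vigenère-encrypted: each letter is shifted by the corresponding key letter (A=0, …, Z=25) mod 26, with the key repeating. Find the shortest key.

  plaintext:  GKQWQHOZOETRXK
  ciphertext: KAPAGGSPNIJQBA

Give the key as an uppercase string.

EQZ

  i= 0: K-G =  4 → E
  i= 1: A-K = 16 → Q
  i= 2: P-Q = 25 → Z
  i= 3: A-W =  4 → E
  i= 4: G-Q = 16 → Q
  i= 5: G-H = 25 → Z
  i= 6: S-O =  4 → E
  i= 7: P-Z = 16 → Q
  i= 8: N-O = 25 → Z
  i= 9: I-E =  4 → E
  i=10: J-T = 16 → Q
  i=11: Q-R = 25 → Z
  i=12: B-X =  4 → E
  i=13: A-K = 16 → Q
  shifts repeat with period 3: EQZ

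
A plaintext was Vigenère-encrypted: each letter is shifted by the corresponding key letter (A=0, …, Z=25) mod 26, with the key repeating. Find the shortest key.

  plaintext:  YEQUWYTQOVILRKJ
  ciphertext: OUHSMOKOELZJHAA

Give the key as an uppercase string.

QQRY

  i= 0: O-Y = 16 → Q
  i= 1: U-E = 16 → Q
  i= 2: H-Q = 17 → R
  i= 3: S-U = 24 → Y
  i= 4: M-W = 16 → Q
  i= 5: O-Y = 16 → Q
  i= 6: K-T = 17 → R
  i= 7: O-Q = 24 → Y
  i= 8: E-O = 16 → Q
  i= 9: L-V = 16 → Q
  i=10: Z-I = 17 → R
  i=11: J-L = 24 → Y
  i=12: H-R = 16 → Q
  i=13: A-K = 16 → Q
  i=14: A-J = 17 → R
  shifts repeat with period 4: QQRY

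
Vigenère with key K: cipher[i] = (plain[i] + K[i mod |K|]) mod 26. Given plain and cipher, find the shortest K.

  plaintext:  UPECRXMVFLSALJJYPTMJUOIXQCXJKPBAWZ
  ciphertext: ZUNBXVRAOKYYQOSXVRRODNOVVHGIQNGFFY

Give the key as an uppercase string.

  i= 0: Z-U =  5 → F
  i= 1: U-P =  5 → F
  i= 2: N-E =  9 → J
  i= 3: B-C = 25 → Z
  i= 4: X-R =  6 → G
  i= 5: V-X = 24 → Y
  i= 6: R-M =  5 → F
  i= 7: A-V =  5 → F
  i= 8: O-F =  9 → J
  i= 9: K-L = 25 → Z
  i=10: Y-S =  6 → G
  i=11: Y-A = 24 → Y
  i=12: Q-L =  5 → F
  i=13: O-J =  5 → F
  i=14: S-J =  9 → J
  i=15: X-Y = 25 → Z
  i=16: V-P =  6 → G
  i=17: R-T = 24 → Y
  i=18: R-M =  5 → F
  i=19: O-J =  5 → F
  i=20: D-U =  9 → J
  i=21: N-O = 25 → Z
  i=22: O-I =  6 → G
  i=23: V-X = 24 → Y
  i=24: V-Q =  5 → F
  i=25: H-C =  5 → F
  i=26: G-X =  9 → J
  i=27: I-J = 25 → Z
  i=28: Q-K =  6 → G
  i=29: N-P = 24 → Y
  i=30: G-B =  5 → F
  i=31: F-A =  5 → F
  i=32: F-W =  9 → J
  i=33: Y-Z = 25 → Z
  shifts repeat with period 6: FFJZGY

FFJZGY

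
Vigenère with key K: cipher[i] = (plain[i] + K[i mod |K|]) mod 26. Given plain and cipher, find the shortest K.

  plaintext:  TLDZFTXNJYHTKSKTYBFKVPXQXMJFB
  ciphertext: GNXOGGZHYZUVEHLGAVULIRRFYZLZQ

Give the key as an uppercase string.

NCUPB

  i= 0: G-T = 13 → N
  i= 1: N-L =  2 → C
  i= 2: X-D = 20 → U
  i= 3: O-Z = 15 → P
  i= 4: G-F =  1 → B
  i= 5: G-T = 13 → N
  i= 6: Z-X =  2 → C
  i= 7: H-N = 20 → U
  i= 8: Y-J = 15 → P
  i= 9: Z-Y =  1 → B
  i=10: U-H = 13 → N
  i=11: V-T =  2 → C
  i=12: E-K = 20 → U
  i=13: H-S = 15 → P
  i=14: L-K =  1 → B
  i=15: G-T = 13 → N
  i=16: A-Y =  2 → C
  i=17: V-B = 20 → U
  i=18: U-F = 15 → P
  i=19: L-K =  1 → B
  i=20: I-V = 13 → N
  i=21: R-P =  2 → C
  i=22: R-X = 20 → U
  i=23: F-Q = 15 → P
  i=24: Y-X =  1 → B
  i=25: Z-M = 13 → N
  i=26: L-J =  2 → C
  i=27: Z-F = 20 → U
  i=28: Q-B = 15 → P
  shifts repeat with period 5: NCUPB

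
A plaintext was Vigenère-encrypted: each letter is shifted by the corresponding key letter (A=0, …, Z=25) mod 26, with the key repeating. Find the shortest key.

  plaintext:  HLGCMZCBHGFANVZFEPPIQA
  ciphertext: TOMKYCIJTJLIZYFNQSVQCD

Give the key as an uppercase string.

  i= 0: T-H = 12 → M
  i= 1: O-L =  3 → D
  i= 2: M-G =  6 → G
  i= 3: K-C =  8 → I
  i= 4: Y-M = 12 → M
  i= 5: C-Z =  3 → D
  i= 6: I-C =  6 → G
  i= 7: J-B =  8 → I
  i= 8: T-H = 12 → M
  i= 9: J-G =  3 → D
  i=10: L-F =  6 → G
  i=11: I-A =  8 → I
  i=12: Z-N = 12 → M
  i=13: Y-V =  3 → D
  i=14: F-Z =  6 → G
  i=15: N-F =  8 → I
  i=16: Q-E = 12 → M
  i=17: S-P =  3 → D
  i=18: V-P =  6 → G
  i=19: Q-I =  8 → I
  i=20: C-Q = 12 → M
  i=21: D-A =  3 → D
  shifts repeat with period 4: MDGI

MDGI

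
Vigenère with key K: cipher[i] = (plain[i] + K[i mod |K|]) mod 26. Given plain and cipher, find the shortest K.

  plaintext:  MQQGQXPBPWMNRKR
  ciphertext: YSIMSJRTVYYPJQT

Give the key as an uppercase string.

  i= 0: Y-M = 12 → M
  i= 1: S-Q =  2 → C
  i= 2: I-Q = 18 → S
  i= 3: M-G =  6 → G
  i= 4: S-Q =  2 → C
  i= 5: J-X = 12 → M
  i= 6: R-P =  2 → C
  i= 7: T-B = 18 → S
  i= 8: V-P =  6 → G
  i= 9: Y-W =  2 → C
  i=10: Y-M = 12 → M
  i=11: P-N =  2 → C
  i=12: J-R = 18 → S
  i=13: Q-K =  6 → G
  i=14: T-R =  2 → C
  shifts repeat with period 5: MCSGC

MCSGC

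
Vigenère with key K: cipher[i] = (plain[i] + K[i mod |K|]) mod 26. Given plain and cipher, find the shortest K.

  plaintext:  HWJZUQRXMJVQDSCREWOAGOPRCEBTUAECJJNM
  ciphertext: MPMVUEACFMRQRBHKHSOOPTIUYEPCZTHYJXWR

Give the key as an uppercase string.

FTDWAOJ

  i= 0: M-H =  5 → F
  i= 1: P-W = 19 → T
  i= 2: M-J =  3 → D
  i= 3: V-Z = 22 → W
  i= 4: U-U =  0 → A
  i= 5: E-Q = 14 → O
  i= 6: A-R =  9 → J
  i= 7: C-X =  5 → F
  i= 8: F-M = 19 → T
  i= 9: M-J =  3 → D
  i=10: R-V = 22 → W
  i=11: Q-Q =  0 → A
  i=12: R-D = 14 → O
  i=13: B-S =  9 → J
  i=14: H-C =  5 → F
  i=15: K-R = 19 → T
  i=16: H-E =  3 → D
  i=17: S-W = 22 → W
  i=18: O-O =  0 → A
  i=19: O-A = 14 → O
  i=20: P-G =  9 → J
  i=21: T-O =  5 → F
  i=22: I-P = 19 → T
  i=23: U-R =  3 → D
  i=24: Y-C = 22 → W
  i=25: E-E =  0 → A
  i=26: P-B = 14 → O
  i=27: C-T =  9 → J
  i=28: Z-U =  5 → F
  i=29: T-A = 19 → T
  i=30: H-E =  3 → D
  i=31: Y-C = 22 → W
  i=32: J-J =  0 → A
  i=33: X-J = 14 → O
  i=34: W-N =  9 → J
  i=35: R-M =  5 → F
  shifts repeat with period 7: FTDWAOJ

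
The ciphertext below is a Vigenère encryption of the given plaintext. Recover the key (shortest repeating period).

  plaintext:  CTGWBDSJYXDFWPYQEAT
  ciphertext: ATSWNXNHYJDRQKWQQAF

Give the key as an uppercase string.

  i= 0: A-C = 24 → Y
  i= 1: T-T =  0 → A
  i= 2: S-G = 12 → M
  i= 3: W-W =  0 → A
  i= 4: N-B = 12 → M
  i= 5: X-D = 20 → U
  i= 6: N-S = 21 → V
  i= 7: H-J = 24 → Y
  i= 8: Y-Y =  0 → A
  i= 9: J-X = 12 → M
  i=10: D-D =  0 → A
  i=11: R-F = 12 → M
  i=12: Q-W = 20 → U
  i=13: K-P = 21 → V
  i=14: W-Y = 24 → Y
  i=15: Q-Q =  0 → A
  i=16: Q-E = 12 → M
  i=17: A-A =  0 → A
  i=18: F-T = 12 → M
  shifts repeat with period 7: YAMAMUV

YAMAMUV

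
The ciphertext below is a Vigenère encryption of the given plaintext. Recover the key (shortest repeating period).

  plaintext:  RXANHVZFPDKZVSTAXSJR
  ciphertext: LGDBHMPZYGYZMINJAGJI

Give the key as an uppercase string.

UJDOARQ

  i= 0: L-R = 20 → U
  i= 1: G-X =  9 → J
  i= 2: D-A =  3 → D
  i= 3: B-N = 14 → O
  i= 4: H-H =  0 → A
  i= 5: M-V = 17 → R
  i= 6: P-Z = 16 → Q
  i= 7: Z-F = 20 → U
  i= 8: Y-P =  9 → J
  i= 9: G-D =  3 → D
  i=10: Y-K = 14 → O
  i=11: Z-Z =  0 → A
  i=12: M-V = 17 → R
  i=13: I-S = 16 → Q
  i=14: N-T = 20 → U
  i=15: J-A =  9 → J
  i=16: A-X =  3 → D
  i=17: G-S = 14 → O
  i=18: J-J =  0 → A
  i=19: I-R = 17 → R
  shifts repeat with period 7: UJDOARQ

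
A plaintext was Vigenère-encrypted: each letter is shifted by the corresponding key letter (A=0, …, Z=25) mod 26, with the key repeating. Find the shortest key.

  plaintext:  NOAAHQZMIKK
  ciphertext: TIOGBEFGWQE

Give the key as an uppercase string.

GUO

  i= 0: T-N =  6 → G
  i= 1: I-O = 20 → U
  i= 2: O-A = 14 → O
  i= 3: G-A =  6 → G
  i= 4: B-H = 20 → U
  i= 5: E-Q = 14 → O
  i= 6: F-Z =  6 → G
  i= 7: G-M = 20 → U
  i= 8: W-I = 14 → O
  i= 9: Q-K =  6 → G
  i=10: E-K = 20 → U
  shifts repeat with period 3: GUO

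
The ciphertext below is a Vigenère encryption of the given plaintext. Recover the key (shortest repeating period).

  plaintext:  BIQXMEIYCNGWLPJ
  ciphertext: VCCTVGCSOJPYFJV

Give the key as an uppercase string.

  i= 0: V-B = 20 → U
  i= 1: C-I = 20 → U
  i= 2: C-Q = 12 → M
  i= 3: T-X = 22 → W
  i= 4: V-M =  9 → J
  i= 5: G-E =  2 → C
  i= 6: C-I = 20 → U
  i= 7: S-Y = 20 → U
  i= 8: O-C = 12 → M
  i= 9: J-N = 22 → W
  i=10: P-G =  9 → J
  i=11: Y-W =  2 → C
  i=12: F-L = 20 → U
  i=13: J-P = 20 → U
  i=14: V-J = 12 → M
  shifts repeat with period 6: UUMWJC

UUMWJC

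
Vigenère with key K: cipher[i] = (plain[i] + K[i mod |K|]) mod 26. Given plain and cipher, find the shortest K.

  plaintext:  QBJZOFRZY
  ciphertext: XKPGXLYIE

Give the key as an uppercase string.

HJG

  i= 0: X-Q =  7 → H
  i= 1: K-B =  9 → J
  i= 2: P-J =  6 → G
  i= 3: G-Z =  7 → H
  i= 4: X-O =  9 → J
  i= 5: L-F =  6 → G
  i= 6: Y-R =  7 → H
  i= 7: I-Z =  9 → J
  i= 8: E-Y =  6 → G
  shifts repeat with period 3: HJG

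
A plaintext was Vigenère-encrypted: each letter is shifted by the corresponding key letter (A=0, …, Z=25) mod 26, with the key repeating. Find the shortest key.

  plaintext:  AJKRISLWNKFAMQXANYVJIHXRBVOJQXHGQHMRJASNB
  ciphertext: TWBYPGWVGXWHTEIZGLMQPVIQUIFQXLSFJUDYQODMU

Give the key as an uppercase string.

TNRHHOLZ

  i= 0: T-A = 19 → T
  i= 1: W-J = 13 → N
  i= 2: B-K = 17 → R
  i= 3: Y-R =  7 → H
  i= 4: P-I =  7 → H
  i= 5: G-S = 14 → O
  i= 6: W-L = 11 → L
  i= 7: V-W = 25 → Z
  i= 8: G-N = 19 → T
  i= 9: X-K = 13 → N
  i=10: W-F = 17 → R
  i=11: H-A =  7 → H
  i=12: T-M =  7 → H
  i=13: E-Q = 14 → O
  i=14: I-X = 11 → L
  i=15: Z-A = 25 → Z
  i=16: G-N = 19 → T
  i=17: L-Y = 13 → N
  i=18: M-V = 17 → R
  i=19: Q-J =  7 → H
  i=20: P-I =  7 → H
  i=21: V-H = 14 → O
  i=22: I-X = 11 → L
  i=23: Q-R = 25 → Z
  i=24: U-B = 19 → T
  i=25: I-V = 13 → N
  i=26: F-O = 17 → R
  i=27: Q-J =  7 → H
  i=28: X-Q =  7 → H
  i=29: L-X = 14 → O
  i=30: S-H = 11 → L
  i=31: F-G = 25 → Z
  i=32: J-Q = 19 → T
  i=33: U-H = 13 → N
  i=34: D-M = 17 → R
  i=35: Y-R =  7 → H
  i=36: Q-J =  7 → H
  i=37: O-A = 14 → O
  i=38: D-S = 11 → L
  i=39: M-N = 25 → Z
  i=40: U-B = 19 → T
  shifts repeat with period 8: TNRHHOLZ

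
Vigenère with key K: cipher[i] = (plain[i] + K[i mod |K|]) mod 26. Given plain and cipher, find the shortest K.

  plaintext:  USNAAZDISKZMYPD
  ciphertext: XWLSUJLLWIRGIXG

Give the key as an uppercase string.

  i= 0: X-U =  3 → D
  i= 1: W-S =  4 → E
  i= 2: L-N = 24 → Y
  i= 3: S-A = 18 → S
  i= 4: U-A = 20 → U
  i= 5: J-Z = 10 → K
  i= 6: L-D =  8 → I
  i= 7: L-I =  3 → D
  i= 8: W-S =  4 → E
  i= 9: I-K = 24 → Y
  i=10: R-Z = 18 → S
  i=11: G-M = 20 → U
  i=12: I-Y = 10 → K
  i=13: X-P =  8 → I
  i=14: G-D =  3 → D
  shifts repeat with period 7: DEYSUKI

DEYSUKI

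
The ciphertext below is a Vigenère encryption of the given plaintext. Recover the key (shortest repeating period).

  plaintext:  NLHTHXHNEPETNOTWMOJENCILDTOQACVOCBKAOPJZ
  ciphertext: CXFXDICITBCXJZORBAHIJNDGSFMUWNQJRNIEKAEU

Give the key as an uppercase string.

PMYEWLVV

  i= 0: C-N = 15 → P
  i= 1: X-L = 12 → M
  i= 2: F-H = 24 → Y
  i= 3: X-T =  4 → E
  i= 4: D-H = 22 → W
  i= 5: I-X = 11 → L
  i= 6: C-H = 21 → V
  i= 7: I-N = 21 → V
  i= 8: T-E = 15 → P
  i= 9: B-P = 12 → M
  i=10: C-E = 24 → Y
  i=11: X-T =  4 → E
  i=12: J-N = 22 → W
  i=13: Z-O = 11 → L
  i=14: O-T = 21 → V
  i=15: R-W = 21 → V
  i=16: B-M = 15 → P
  i=17: A-O = 12 → M
  i=18: H-J = 24 → Y
  i=19: I-E =  4 → E
  i=20: J-N = 22 → W
  i=21: N-C = 11 → L
  i=22: D-I = 21 → V
  i=23: G-L = 21 → V
  i=24: S-D = 15 → P
  i=25: F-T = 12 → M
  i=26: M-O = 24 → Y
  i=27: U-Q =  4 → E
  i=28: W-A = 22 → W
  i=29: N-C = 11 → L
  i=30: Q-V = 21 → V
  i=31: J-O = 21 → V
  i=32: R-C = 15 → P
  i=33: N-B = 12 → M
  i=34: I-K = 24 → Y
  i=35: E-A =  4 → E
  i=36: K-O = 22 → W
  i=37: A-P = 11 → L
  i=38: E-J = 21 → V
  i=39: U-Z = 21 → V
  shifts repeat with period 8: PMYEWLVV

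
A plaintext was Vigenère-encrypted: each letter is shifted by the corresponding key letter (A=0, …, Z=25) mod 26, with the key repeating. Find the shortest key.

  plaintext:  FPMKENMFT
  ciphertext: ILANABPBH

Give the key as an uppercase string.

DWO

  i= 0: I-F =  3 → D
  i= 1: L-P = 22 → W
  i= 2: A-M = 14 → O
  i= 3: N-K =  3 → D
  i= 4: A-E = 22 → W
  i= 5: B-N = 14 → O
  i= 6: P-M =  3 → D
  i= 7: B-F = 22 → W
  i= 8: H-T = 14 → O
  shifts repeat with period 3: DWO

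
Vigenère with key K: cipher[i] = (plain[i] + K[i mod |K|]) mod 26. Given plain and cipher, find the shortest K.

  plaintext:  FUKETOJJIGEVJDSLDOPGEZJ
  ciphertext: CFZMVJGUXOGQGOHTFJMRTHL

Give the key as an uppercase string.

XLPICV

  i= 0: C-F = 23 → X
  i= 1: F-U = 11 → L
  i= 2: Z-K = 15 → P
  i= 3: M-E =  8 → I
  i= 4: V-T =  2 → C
  i= 5: J-O = 21 → V
  i= 6: G-J = 23 → X
  i= 7: U-J = 11 → L
  i= 8: X-I = 15 → P
  i= 9: O-G =  8 → I
  i=10: G-E =  2 → C
  i=11: Q-V = 21 → V
  i=12: G-J = 23 → X
  i=13: O-D = 11 → L
  i=14: H-S = 15 → P
  i=15: T-L =  8 → I
  i=16: F-D =  2 → C
  i=17: J-O = 21 → V
  i=18: M-P = 23 → X
  i=19: R-G = 11 → L
  i=20: T-E = 15 → P
  i=21: H-Z =  8 → I
  i=22: L-J =  2 → C
  shifts repeat with period 6: XLPICV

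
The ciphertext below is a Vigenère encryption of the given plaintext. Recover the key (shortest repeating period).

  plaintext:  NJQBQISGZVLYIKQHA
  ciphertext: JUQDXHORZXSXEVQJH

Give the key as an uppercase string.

  i= 0: J-N = 22 → W
  i= 1: U-J = 11 → L
  i= 2: Q-Q =  0 → A
  i= 3: D-B =  2 → C
  i= 4: X-Q =  7 → H
  i= 5: H-I = 25 → Z
  i= 6: O-S = 22 → W
  i= 7: R-G = 11 → L
  i= 8: Z-Z =  0 → A
  i= 9: X-V =  2 → C
  i=10: S-L =  7 → H
  i=11: X-Y = 25 → Z
  i=12: E-I = 22 → W
  i=13: V-K = 11 → L
  i=14: Q-Q =  0 → A
  i=15: J-H =  2 → C
  i=16: H-A =  7 → H
  shifts repeat with period 6: WLACHZ

WLACHZ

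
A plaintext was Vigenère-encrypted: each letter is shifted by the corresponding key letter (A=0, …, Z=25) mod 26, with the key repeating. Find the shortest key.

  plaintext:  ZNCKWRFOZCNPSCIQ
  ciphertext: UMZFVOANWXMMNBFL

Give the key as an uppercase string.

  i= 0: U-Z = 21 → V
  i= 1: M-N = 25 → Z
  i= 2: Z-C = 23 → X
  i= 3: F-K = 21 → V
  i= 4: V-W = 25 → Z
  i= 5: O-R = 23 → X
  i= 6: A-F = 21 → V
  i= 7: N-O = 25 → Z
  i= 8: W-Z = 23 → X
  i= 9: X-C = 21 → V
  i=10: M-N = 25 → Z
  i=11: M-P = 23 → X
  i=12: N-S = 21 → V
  i=13: B-C = 25 → Z
  i=14: F-I = 23 → X
  i=15: L-Q = 21 → V
  shifts repeat with period 3: VZX

VZX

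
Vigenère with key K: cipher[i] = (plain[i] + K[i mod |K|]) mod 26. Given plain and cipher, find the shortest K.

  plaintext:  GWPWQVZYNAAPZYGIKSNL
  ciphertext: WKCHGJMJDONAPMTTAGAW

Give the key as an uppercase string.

QONL

  i= 0: W-G = 16 → Q
  i= 1: K-W = 14 → O
  i= 2: C-P = 13 → N
  i= 3: H-W = 11 → L
  i= 4: G-Q = 16 → Q
  i= 5: J-V = 14 → O
  i= 6: M-Z = 13 → N
  i= 7: J-Y = 11 → L
  i= 8: D-N = 16 → Q
  i= 9: O-A = 14 → O
  i=10: N-A = 13 → N
  i=11: A-P = 11 → L
  i=12: P-Z = 16 → Q
  i=13: M-Y = 14 → O
  i=14: T-G = 13 → N
  i=15: T-I = 11 → L
  i=16: A-K = 16 → Q
  i=17: G-S = 14 → O
  i=18: A-N = 13 → N
  i=19: W-L = 11 → L
  shifts repeat with period 4: QONL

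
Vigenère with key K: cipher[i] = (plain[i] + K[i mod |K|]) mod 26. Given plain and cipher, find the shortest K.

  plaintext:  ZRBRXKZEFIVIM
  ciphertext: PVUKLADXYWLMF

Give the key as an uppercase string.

QETTO

  i= 0: P-Z = 16 → Q
  i= 1: V-R =  4 → E
  i= 2: U-B = 19 → T
  i= 3: K-R = 19 → T
  i= 4: L-X = 14 → O
  i= 5: A-K = 16 → Q
  i= 6: D-Z =  4 → E
  i= 7: X-E = 19 → T
  i= 8: Y-F = 19 → T
  i= 9: W-I = 14 → O
  i=10: L-V = 16 → Q
  i=11: M-I =  4 → E
  i=12: F-M = 19 → T
  shifts repeat with period 5: QETTO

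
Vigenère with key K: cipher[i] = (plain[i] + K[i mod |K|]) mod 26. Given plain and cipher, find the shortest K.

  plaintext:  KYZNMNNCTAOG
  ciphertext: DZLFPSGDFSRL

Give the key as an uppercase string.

  i= 0: D-K = 19 → T
  i= 1: Z-Y =  1 → B
  i= 2: L-Z = 12 → M
  i= 3: F-N = 18 → S
  i= 4: P-M =  3 → D
  i= 5: S-N =  5 → F
  i= 6: G-N = 19 → T
  i= 7: D-C =  1 → B
  i= 8: F-T = 12 → M
  i= 9: S-A = 18 → S
  i=10: R-O =  3 → D
  i=11: L-G =  5 → F
  shifts repeat with period 6: TBMSDF

TBMSDF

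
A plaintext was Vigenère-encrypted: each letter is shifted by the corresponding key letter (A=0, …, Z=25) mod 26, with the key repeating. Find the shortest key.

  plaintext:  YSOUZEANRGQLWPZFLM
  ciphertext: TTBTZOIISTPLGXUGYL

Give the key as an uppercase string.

VBNZAKI

  i= 0: T-Y = 21 → V
  i= 1: T-S =  1 → B
  i= 2: B-O = 13 → N
  i= 3: T-U = 25 → Z
  i= 4: Z-Z =  0 → A
  i= 5: O-E = 10 → K
  i= 6: I-A =  8 → I
  i= 7: I-N = 21 → V
  i= 8: S-R =  1 → B
  i= 9: T-G = 13 → N
  i=10: P-Q = 25 → Z
  i=11: L-L =  0 → A
  i=12: G-W = 10 → K
  i=13: X-P =  8 → I
  i=14: U-Z = 21 → V
  i=15: G-F =  1 → B
  i=16: Y-L = 13 → N
  i=17: L-M = 25 → Z
  shifts repeat with period 7: VBNZAKI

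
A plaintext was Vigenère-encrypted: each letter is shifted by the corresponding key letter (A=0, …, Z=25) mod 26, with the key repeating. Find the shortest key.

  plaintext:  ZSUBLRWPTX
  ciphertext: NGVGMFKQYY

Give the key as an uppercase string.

OOBFB

  i= 0: N-Z = 14 → O
  i= 1: G-S = 14 → O
  i= 2: V-U =  1 → B
  i= 3: G-B =  5 → F
  i= 4: M-L =  1 → B
  i= 5: F-R = 14 → O
  i= 6: K-W = 14 → O
  i= 7: Q-P =  1 → B
  i= 8: Y-T =  5 → F
  i= 9: Y-X =  1 → B
  shifts repeat with period 5: OOBFB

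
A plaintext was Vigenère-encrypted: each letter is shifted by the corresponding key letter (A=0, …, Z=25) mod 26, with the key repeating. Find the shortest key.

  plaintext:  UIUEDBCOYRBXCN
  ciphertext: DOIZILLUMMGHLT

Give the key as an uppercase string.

JGOVFK

  i= 0: D-U =  9 → J
  i= 1: O-I =  6 → G
  i= 2: I-U = 14 → O
  i= 3: Z-E = 21 → V
  i= 4: I-D =  5 → F
  i= 5: L-B = 10 → K
  i= 6: L-C =  9 → J
  i= 7: U-O =  6 → G
  i= 8: M-Y = 14 → O
  i= 9: M-R = 21 → V
  i=10: G-B =  5 → F
  i=11: H-X = 10 → K
  i=12: L-C =  9 → J
  i=13: T-N =  6 → G
  shifts repeat with period 6: JGOVFK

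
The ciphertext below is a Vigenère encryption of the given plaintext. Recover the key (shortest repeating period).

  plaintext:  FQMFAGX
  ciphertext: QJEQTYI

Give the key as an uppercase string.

  i= 0: Q-F = 11 → L
  i= 1: J-Q = 19 → T
  i= 2: E-M = 18 → S
  i= 3: Q-F = 11 → L
  i= 4: T-A = 19 → T
  i= 5: Y-G = 18 → S
  i= 6: I-X = 11 → L
  shifts repeat with period 3: LTS

LTS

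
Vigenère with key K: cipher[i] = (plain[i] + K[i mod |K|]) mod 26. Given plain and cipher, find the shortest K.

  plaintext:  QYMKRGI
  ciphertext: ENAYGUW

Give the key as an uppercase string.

  i= 0: E-Q = 14 → O
  i= 1: N-Y = 15 → P
  i= 2: A-M = 14 → O
  i= 3: Y-K = 14 → O
  i= 4: G-R = 15 → P
  i= 5: U-G = 14 → O
  i= 6: W-I = 14 → O
  shifts repeat with period 3: OPO

OPO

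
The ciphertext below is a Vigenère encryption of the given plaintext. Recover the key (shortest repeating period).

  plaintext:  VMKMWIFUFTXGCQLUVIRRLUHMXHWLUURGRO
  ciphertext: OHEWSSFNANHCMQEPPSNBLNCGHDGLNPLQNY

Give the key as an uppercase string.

  i= 0: O-V = 19 → T
  i= 1: H-M = 21 → V
  i= 2: E-K = 20 → U
  i= 3: W-M = 10 → K
  i= 4: S-W = 22 → W
  i= 5: S-I = 10 → K
  i= 6: F-F =  0 → A
  i= 7: N-U = 19 → T
  i= 8: A-F = 21 → V
  i= 9: N-T = 20 → U
  i=10: H-X = 10 → K
  i=11: C-G = 22 → W
  i=12: M-C = 10 → K
  i=13: Q-Q =  0 → A
  i=14: E-L = 19 → T
  i=15: P-U = 21 → V
  i=16: P-V = 20 → U
  i=17: S-I = 10 → K
  i=18: N-R = 22 → W
  i=19: B-R = 10 → K
  i=20: L-L =  0 → A
  i=21: N-U = 19 → T
  i=22: C-H = 21 → V
  i=23: G-M = 20 → U
  i=24: H-X = 10 → K
  i=25: D-H = 22 → W
  i=26: G-W = 10 → K
  i=27: L-L =  0 → A
  i=28: N-U = 19 → T
  i=29: P-U = 21 → V
  i=30: L-R = 20 → U
  i=31: Q-G = 10 → K
  i=32: N-R = 22 → W
  i=33: Y-O = 10 → K
  shifts repeat with period 7: TVUKWKA

TVUKWKA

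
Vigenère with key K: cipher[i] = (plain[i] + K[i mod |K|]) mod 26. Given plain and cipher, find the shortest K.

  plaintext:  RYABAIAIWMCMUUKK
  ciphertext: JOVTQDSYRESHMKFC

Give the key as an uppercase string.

  i= 0: J-R = 18 → S
  i= 1: O-Y = 16 → Q
  i= 2: V-A = 21 → V
  i= 3: T-B = 18 → S
  i= 4: Q-A = 16 → Q
  i= 5: D-I = 21 → V
  i= 6: S-A = 18 → S
  i= 7: Y-I = 16 → Q
  i= 8: R-W = 21 → V
  i= 9: E-M = 18 → S
  i=10: S-C = 16 → Q
  i=11: H-M = 21 → V
  i=12: M-U = 18 → S
  i=13: K-U = 16 → Q
  i=14: F-K = 21 → V
  i=15: C-K = 18 → S
  shifts repeat with period 3: SQV

SQV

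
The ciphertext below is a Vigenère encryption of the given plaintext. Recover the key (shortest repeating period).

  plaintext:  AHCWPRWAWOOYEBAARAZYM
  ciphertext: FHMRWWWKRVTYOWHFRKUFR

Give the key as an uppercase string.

FAKVH

  i= 0: F-A =  5 → F
  i= 1: H-H =  0 → A
  i= 2: M-C = 10 → K
  i= 3: R-W = 21 → V
  i= 4: W-P =  7 → H
  i= 5: W-R =  5 → F
  i= 6: W-W =  0 → A
  i= 7: K-A = 10 → K
  i= 8: R-W = 21 → V
  i= 9: V-O =  7 → H
  i=10: T-O =  5 → F
  i=11: Y-Y =  0 → A
  i=12: O-E = 10 → K
  i=13: W-B = 21 → V
  i=14: H-A =  7 → H
  i=15: F-A =  5 → F
  i=16: R-R =  0 → A
  i=17: K-A = 10 → K
  i=18: U-Z = 21 → V
  i=19: F-Y =  7 → H
  i=20: R-M =  5 → F
  shifts repeat with period 5: FAKVH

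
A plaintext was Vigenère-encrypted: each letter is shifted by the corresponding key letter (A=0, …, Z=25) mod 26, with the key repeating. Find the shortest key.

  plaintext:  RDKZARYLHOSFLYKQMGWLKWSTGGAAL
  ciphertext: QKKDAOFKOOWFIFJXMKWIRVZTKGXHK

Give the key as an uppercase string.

ZHAEAXH

  i= 0: Q-R = 25 → Z
  i= 1: K-D =  7 → H
  i= 2: K-K =  0 → A
  i= 3: D-Z =  4 → E
  i= 4: A-A =  0 → A
  i= 5: O-R = 23 → X
  i= 6: F-Y =  7 → H
  i= 7: K-L = 25 → Z
  i= 8: O-H =  7 → H
  i= 9: O-O =  0 → A
  i=10: W-S =  4 → E
  i=11: F-F =  0 → A
  i=12: I-L = 23 → X
  i=13: F-Y =  7 → H
  i=14: J-K = 25 → Z
  i=15: X-Q =  7 → H
  i=16: M-M =  0 → A
  i=17: K-G =  4 → E
  i=18: W-W =  0 → A
  i=19: I-L = 23 → X
  i=20: R-K =  7 → H
  i=21: V-W = 25 → Z
  i=22: Z-S =  7 → H
  i=23: T-T =  0 → A
  i=24: K-G =  4 → E
  i=25: G-G =  0 → A
  i=26: X-A = 23 → X
  i=27: H-A =  7 → H
  i=28: K-L = 25 → Z
  shifts repeat with period 7: ZHAEAXH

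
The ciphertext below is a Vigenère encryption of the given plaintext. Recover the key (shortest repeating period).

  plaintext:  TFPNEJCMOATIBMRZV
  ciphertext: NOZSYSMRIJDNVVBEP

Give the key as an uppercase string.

UJKF

  i= 0: N-T = 20 → U
  i= 1: O-F =  9 → J
  i= 2: Z-P = 10 → K
  i= 3: S-N =  5 → F
  i= 4: Y-E = 20 → U
  i= 5: S-J =  9 → J
  i= 6: M-C = 10 → K
  i= 7: R-M =  5 → F
  i= 8: I-O = 20 → U
  i= 9: J-A =  9 → J
  i=10: D-T = 10 → K
  i=11: N-I =  5 → F
  i=12: V-B = 20 → U
  i=13: V-M =  9 → J
  i=14: B-R = 10 → K
  i=15: E-Z =  5 → F
  i=16: P-V = 20 → U
  shifts repeat with period 4: UJKF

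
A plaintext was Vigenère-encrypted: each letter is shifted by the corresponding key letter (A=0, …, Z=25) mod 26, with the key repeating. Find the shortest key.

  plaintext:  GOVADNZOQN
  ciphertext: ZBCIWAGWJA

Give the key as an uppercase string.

  i= 0: Z-G = 19 → T
  i= 1: B-O = 13 → N
  i= 2: C-V =  7 → H
  i= 3: I-A =  8 → I
  i= 4: W-D = 19 → T
  i= 5: A-N = 13 → N
  i= 6: G-Z =  7 → H
  i= 7: W-O =  8 → I
  i= 8: J-Q = 19 → T
  i= 9: A-N = 13 → N
  shifts repeat with period 4: TNHI

TNHI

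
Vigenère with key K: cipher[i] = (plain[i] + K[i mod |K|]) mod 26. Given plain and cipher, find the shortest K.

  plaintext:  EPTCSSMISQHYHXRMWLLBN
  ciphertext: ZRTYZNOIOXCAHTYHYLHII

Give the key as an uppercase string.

VCAWH

  i= 0: Z-E = 21 → V
  i= 1: R-P =  2 → C
  i= 2: T-T =  0 → A
  i= 3: Y-C = 22 → W
  i= 4: Z-S =  7 → H
  i= 5: N-S = 21 → V
  i= 6: O-M =  2 → C
  i= 7: I-I =  0 → A
  i= 8: O-S = 22 → W
  i= 9: X-Q =  7 → H
  i=10: C-H = 21 → V
  i=11: A-Y =  2 → C
  i=12: H-H =  0 → A
  i=13: T-X = 22 → W
  i=14: Y-R =  7 → H
  i=15: H-M = 21 → V
  i=16: Y-W =  2 → C
  i=17: L-L =  0 → A
  i=18: H-L = 22 → W
  i=19: I-B =  7 → H
  i=20: I-N = 21 → V
  shifts repeat with period 5: VCAWH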